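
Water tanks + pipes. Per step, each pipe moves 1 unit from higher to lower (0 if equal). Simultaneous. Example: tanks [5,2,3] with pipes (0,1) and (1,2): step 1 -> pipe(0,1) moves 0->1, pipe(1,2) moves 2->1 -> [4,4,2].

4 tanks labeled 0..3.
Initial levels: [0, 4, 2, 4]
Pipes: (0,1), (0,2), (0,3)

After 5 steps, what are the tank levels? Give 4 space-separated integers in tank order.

Answer: 4 2 2 2

Derivation:
Step 1: flows [1->0,2->0,3->0] -> levels [3 3 1 3]
Step 2: flows [0=1,0->2,0=3] -> levels [2 3 2 3]
Step 3: flows [1->0,0=2,3->0] -> levels [4 2 2 2]
Step 4: flows [0->1,0->2,0->3] -> levels [1 3 3 3]
Step 5: flows [1->0,2->0,3->0] -> levels [4 2 2 2]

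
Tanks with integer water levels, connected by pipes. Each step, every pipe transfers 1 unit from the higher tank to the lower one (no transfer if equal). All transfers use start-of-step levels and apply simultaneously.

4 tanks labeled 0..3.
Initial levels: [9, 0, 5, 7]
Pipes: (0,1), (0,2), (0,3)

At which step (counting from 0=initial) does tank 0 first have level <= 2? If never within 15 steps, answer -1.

Step 1: flows [0->1,0->2,0->3] -> levels [6 1 6 8]
Step 2: flows [0->1,0=2,3->0] -> levels [6 2 6 7]
Step 3: flows [0->1,0=2,3->0] -> levels [6 3 6 6]
Step 4: flows [0->1,0=2,0=3] -> levels [5 4 6 6]
Step 5: flows [0->1,2->0,3->0] -> levels [6 5 5 5]
Step 6: flows [0->1,0->2,0->3] -> levels [3 6 6 6]
Step 7: flows [1->0,2->0,3->0] -> levels [6 5 5 5]
  -> period-2 cycle (repeats step 5); tank 0 never drops to <=2
Tank 0 never reaches <=2 within 15 steps

Answer: -1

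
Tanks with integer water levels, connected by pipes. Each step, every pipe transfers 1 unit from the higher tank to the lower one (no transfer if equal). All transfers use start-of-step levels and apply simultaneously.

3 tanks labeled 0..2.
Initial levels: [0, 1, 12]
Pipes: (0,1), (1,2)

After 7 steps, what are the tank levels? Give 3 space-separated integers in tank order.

Answer: 4 4 5

Derivation:
Step 1: flows [1->0,2->1] -> levels [1 1 11]
Step 2: flows [0=1,2->1] -> levels [1 2 10]
Step 3: flows [1->0,2->1] -> levels [2 2 9]
Step 4: flows [0=1,2->1] -> levels [2 3 8]
Step 5: flows [1->0,2->1] -> levels [3 3 7]
Step 6: flows [0=1,2->1] -> levels [3 4 6]
Step 7: flows [1->0,2->1] -> levels [4 4 5]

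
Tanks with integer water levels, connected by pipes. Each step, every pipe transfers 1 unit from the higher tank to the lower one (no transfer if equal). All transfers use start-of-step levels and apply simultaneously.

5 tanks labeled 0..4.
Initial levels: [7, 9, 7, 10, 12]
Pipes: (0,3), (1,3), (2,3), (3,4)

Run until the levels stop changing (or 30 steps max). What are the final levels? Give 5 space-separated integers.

Step 1: flows [3->0,3->1,3->2,4->3] -> levels [8 10 8 8 11]
Step 2: flows [0=3,1->3,2=3,4->3] -> levels [8 9 8 10 10]
Step 3: flows [3->0,3->1,3->2,3=4] -> levels [9 10 9 7 10]
Step 4: flows [0->3,1->3,2->3,4->3] -> levels [8 9 8 11 9]
Step 5: flows [3->0,3->1,3->2,3->4] -> levels [9 10 9 7 10]
  -> period-2 cycle: step 5 state = step 3 state; never stabilizes
  -> state at step 30: (30-3) mod 2 = 1, same as step 4 -> [8 9 8 11 9]

Answer: 8 9 8 11 9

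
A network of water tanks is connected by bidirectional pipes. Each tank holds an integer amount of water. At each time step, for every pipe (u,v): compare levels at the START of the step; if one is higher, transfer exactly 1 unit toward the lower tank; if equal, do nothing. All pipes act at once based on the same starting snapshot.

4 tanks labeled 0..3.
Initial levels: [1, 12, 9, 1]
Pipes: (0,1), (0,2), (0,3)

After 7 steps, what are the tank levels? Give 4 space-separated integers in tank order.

Answer: 4 7 6 6

Derivation:
Step 1: flows [1->0,2->0,0=3] -> levels [3 11 8 1]
Step 2: flows [1->0,2->0,0->3] -> levels [4 10 7 2]
Step 3: flows [1->0,2->0,0->3] -> levels [5 9 6 3]
Step 4: flows [1->0,2->0,0->3] -> levels [6 8 5 4]
Step 5: flows [1->0,0->2,0->3] -> levels [5 7 6 5]
Step 6: flows [1->0,2->0,0=3] -> levels [7 6 5 5]
Step 7: flows [0->1,0->2,0->3] -> levels [4 7 6 6]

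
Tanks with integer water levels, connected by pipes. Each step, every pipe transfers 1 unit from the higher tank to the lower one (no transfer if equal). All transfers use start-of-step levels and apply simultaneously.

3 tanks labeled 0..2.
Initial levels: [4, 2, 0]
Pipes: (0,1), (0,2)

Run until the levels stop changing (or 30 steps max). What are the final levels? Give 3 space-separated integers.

Step 1: flows [0->1,0->2] -> levels [2 3 1]
Step 2: flows [1->0,0->2] -> levels [2 2 2]
Step 3: flows [0=1,0=2] -> levels [2 2 2]
  -> stable (no change)

Answer: 2 2 2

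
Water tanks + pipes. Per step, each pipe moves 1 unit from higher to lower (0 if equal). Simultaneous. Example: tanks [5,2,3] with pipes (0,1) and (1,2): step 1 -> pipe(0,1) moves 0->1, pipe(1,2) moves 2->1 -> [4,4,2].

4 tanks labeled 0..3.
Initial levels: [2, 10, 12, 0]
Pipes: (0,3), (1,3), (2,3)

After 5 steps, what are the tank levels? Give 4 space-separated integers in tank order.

Answer: 5 6 7 6

Derivation:
Step 1: flows [0->3,1->3,2->3] -> levels [1 9 11 3]
Step 2: flows [3->0,1->3,2->3] -> levels [2 8 10 4]
Step 3: flows [3->0,1->3,2->3] -> levels [3 7 9 5]
Step 4: flows [3->0,1->3,2->3] -> levels [4 6 8 6]
Step 5: flows [3->0,1=3,2->3] -> levels [5 6 7 6]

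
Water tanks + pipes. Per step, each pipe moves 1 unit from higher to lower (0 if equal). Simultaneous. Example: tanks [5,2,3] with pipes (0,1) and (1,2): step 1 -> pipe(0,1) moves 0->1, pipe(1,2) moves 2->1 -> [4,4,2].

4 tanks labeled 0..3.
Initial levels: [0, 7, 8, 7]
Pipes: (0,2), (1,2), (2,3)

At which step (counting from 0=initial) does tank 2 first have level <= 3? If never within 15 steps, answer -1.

Answer: -1

Derivation:
Step 1: flows [2->0,2->1,2->3] -> levels [1 8 5 8]
Step 2: flows [2->0,1->2,3->2] -> levels [2 7 6 7]
Step 3: flows [2->0,1->2,3->2] -> levels [3 6 7 6]
Step 4: flows [2->0,2->1,2->3] -> levels [4 7 4 7]
Step 5: flows [0=2,1->2,3->2] -> levels [4 6 6 6]
Step 6: flows [2->0,1=2,2=3] -> levels [5 6 5 6]
Step 7: flows [0=2,1->2,3->2] -> levels [5 5 7 5]
Step 8: flows [2->0,2->1,2->3] -> levels [6 6 4 6]
Step 9: flows [0->2,1->2,3->2] -> levels [5 5 7 5]
  -> period-2 cycle (repeats step 7); tank 2 never drops to <=3
Tank 2 never reaches <=3 within 15 steps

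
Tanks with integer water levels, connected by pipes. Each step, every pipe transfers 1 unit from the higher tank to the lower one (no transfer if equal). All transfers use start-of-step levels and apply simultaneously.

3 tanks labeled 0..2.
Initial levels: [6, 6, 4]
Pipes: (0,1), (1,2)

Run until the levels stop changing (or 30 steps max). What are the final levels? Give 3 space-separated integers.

Answer: 5 6 5

Derivation:
Step 1: flows [0=1,1->2] -> levels [6 5 5]
Step 2: flows [0->1,1=2] -> levels [5 6 5]
Step 3: flows [1->0,1->2] -> levels [6 4 6]
Step 4: flows [0->1,2->1] -> levels [5 6 5]
  -> period-2 cycle: step 4 state = step 2 state; never stabilizes
  -> state at step 30: (30-2) mod 2 = 0, same as step 2 -> [5 6 5]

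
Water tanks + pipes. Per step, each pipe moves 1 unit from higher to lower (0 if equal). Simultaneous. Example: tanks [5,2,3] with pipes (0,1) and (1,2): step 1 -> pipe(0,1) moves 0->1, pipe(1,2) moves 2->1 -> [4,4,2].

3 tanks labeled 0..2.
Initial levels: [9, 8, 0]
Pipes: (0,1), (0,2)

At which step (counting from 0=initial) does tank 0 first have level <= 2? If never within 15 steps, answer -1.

Answer: -1

Derivation:
Step 1: flows [0->1,0->2] -> levels [7 9 1]
Step 2: flows [1->0,0->2] -> levels [7 8 2]
Step 3: flows [1->0,0->2] -> levels [7 7 3]
Step 4: flows [0=1,0->2] -> levels [6 7 4]
Step 5: flows [1->0,0->2] -> levels [6 6 5]
Step 6: flows [0=1,0->2] -> levels [5 6 6]
Step 7: flows [1->0,2->0] -> levels [7 5 5]
Step 8: flows [0->1,0->2] -> levels [5 6 6]
  -> period-2 cycle (repeats step 6); tank 0 never drops to <=2
Tank 0 never reaches <=2 within 15 steps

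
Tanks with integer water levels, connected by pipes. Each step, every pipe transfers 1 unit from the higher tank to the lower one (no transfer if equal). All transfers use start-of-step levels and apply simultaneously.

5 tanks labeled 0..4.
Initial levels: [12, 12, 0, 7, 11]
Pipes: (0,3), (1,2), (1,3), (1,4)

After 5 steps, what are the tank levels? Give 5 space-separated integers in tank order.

Step 1: flows [0->3,1->2,1->3,1->4] -> levels [11 9 1 9 12]
Step 2: flows [0->3,1->2,1=3,4->1] -> levels [10 9 2 10 11]
Step 3: flows [0=3,1->2,3->1,4->1] -> levels [10 10 3 9 10]
Step 4: flows [0->3,1->2,1->3,1=4] -> levels [9 8 4 11 10]
Step 5: flows [3->0,1->2,3->1,4->1] -> levels [10 9 5 9 9]

Answer: 10 9 5 9 9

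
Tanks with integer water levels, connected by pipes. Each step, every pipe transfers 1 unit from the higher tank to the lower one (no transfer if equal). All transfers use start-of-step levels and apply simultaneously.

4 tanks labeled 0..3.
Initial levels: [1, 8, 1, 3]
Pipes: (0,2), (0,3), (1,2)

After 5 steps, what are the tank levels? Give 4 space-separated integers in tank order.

Step 1: flows [0=2,3->0,1->2] -> levels [2 7 2 2]
Step 2: flows [0=2,0=3,1->2] -> levels [2 6 3 2]
Step 3: flows [2->0,0=3,1->2] -> levels [3 5 3 2]
Step 4: flows [0=2,0->3,1->2] -> levels [2 4 4 3]
Step 5: flows [2->0,3->0,1=2] -> levels [4 4 3 2]

Answer: 4 4 3 2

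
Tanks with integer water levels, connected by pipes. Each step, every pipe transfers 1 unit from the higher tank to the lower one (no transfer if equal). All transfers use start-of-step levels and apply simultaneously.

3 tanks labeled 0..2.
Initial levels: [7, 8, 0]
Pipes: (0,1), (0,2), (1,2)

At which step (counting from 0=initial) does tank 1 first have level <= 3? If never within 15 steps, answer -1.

Step 1: flows [1->0,0->2,1->2] -> levels [7 6 2]
Step 2: flows [0->1,0->2,1->2] -> levels [5 6 4]
Step 3: flows [1->0,0->2,1->2] -> levels [5 4 6]
Step 4: flows [0->1,2->0,2->1] -> levels [5 6 4]
  -> period-2 cycle (repeats step 2); tank 1 never drops to <=3
Tank 1 never reaches <=3 within 15 steps

Answer: -1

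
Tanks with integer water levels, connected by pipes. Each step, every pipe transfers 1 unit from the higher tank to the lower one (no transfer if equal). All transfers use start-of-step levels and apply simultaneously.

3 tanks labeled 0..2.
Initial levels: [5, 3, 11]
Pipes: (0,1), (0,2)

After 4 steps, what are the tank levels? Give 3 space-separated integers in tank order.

Answer: 6 6 7

Derivation:
Step 1: flows [0->1,2->0] -> levels [5 4 10]
Step 2: flows [0->1,2->0] -> levels [5 5 9]
Step 3: flows [0=1,2->0] -> levels [6 5 8]
Step 4: flows [0->1,2->0] -> levels [6 6 7]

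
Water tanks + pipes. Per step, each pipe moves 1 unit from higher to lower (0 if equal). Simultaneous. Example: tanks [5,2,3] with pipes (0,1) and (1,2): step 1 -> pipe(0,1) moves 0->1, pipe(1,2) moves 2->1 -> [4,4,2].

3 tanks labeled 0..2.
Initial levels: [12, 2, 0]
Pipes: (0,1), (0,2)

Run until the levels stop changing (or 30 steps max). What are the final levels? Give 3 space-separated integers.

Answer: 4 5 5

Derivation:
Step 1: flows [0->1,0->2] -> levels [10 3 1]
Step 2: flows [0->1,0->2] -> levels [8 4 2]
Step 3: flows [0->1,0->2] -> levels [6 5 3]
Step 4: flows [0->1,0->2] -> levels [4 6 4]
Step 5: flows [1->0,0=2] -> levels [5 5 4]
Step 6: flows [0=1,0->2] -> levels [4 5 5]
Step 7: flows [1->0,2->0] -> levels [6 4 4]
Step 8: flows [0->1,0->2] -> levels [4 5 5]
  -> period-2 cycle: step 8 state = step 6 state; never stabilizes
  -> state at step 30: (30-6) mod 2 = 0, same as step 6 -> [4 5 5]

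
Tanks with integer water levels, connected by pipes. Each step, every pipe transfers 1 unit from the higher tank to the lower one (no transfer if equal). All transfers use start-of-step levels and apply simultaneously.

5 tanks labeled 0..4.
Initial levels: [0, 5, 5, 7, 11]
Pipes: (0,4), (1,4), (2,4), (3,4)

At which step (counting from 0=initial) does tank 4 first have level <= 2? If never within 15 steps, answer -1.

Answer: -1

Derivation:
Step 1: flows [4->0,4->1,4->2,4->3] -> levels [1 6 6 8 7]
Step 2: flows [4->0,4->1,4->2,3->4] -> levels [2 7 7 7 5]
Step 3: flows [4->0,1->4,2->4,3->4] -> levels [3 6 6 6 7]
Step 4: flows [4->0,4->1,4->2,4->3] -> levels [4 7 7 7 3]
Step 5: flows [0->4,1->4,2->4,3->4] -> levels [3 6 6 6 7]
  -> period-2 cycle (repeats step 3); tank 4 never drops to <=2
Tank 4 never reaches <=2 within 15 steps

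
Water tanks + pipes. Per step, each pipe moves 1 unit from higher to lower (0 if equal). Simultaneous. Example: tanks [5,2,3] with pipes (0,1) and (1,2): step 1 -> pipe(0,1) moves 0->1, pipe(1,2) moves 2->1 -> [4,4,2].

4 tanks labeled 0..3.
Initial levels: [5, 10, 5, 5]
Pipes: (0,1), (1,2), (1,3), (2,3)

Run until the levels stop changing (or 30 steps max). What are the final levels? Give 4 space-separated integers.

Answer: 7 4 7 7

Derivation:
Step 1: flows [1->0,1->2,1->3,2=3] -> levels [6 7 6 6]
Step 2: flows [1->0,1->2,1->3,2=3] -> levels [7 4 7 7]
Step 3: flows [0->1,2->1,3->1,2=3] -> levels [6 7 6 6]
  -> period-2 cycle: step 3 state = step 1 state; never stabilizes
  -> state at step 30: (30-1) mod 2 = 1, same as step 2 -> [7 4 7 7]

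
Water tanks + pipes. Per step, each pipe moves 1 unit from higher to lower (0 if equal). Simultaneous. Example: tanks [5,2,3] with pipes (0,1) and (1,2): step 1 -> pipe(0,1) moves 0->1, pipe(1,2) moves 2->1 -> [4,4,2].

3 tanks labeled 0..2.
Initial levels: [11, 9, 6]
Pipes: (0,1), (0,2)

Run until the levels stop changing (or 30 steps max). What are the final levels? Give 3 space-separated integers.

Step 1: flows [0->1,0->2] -> levels [9 10 7]
Step 2: flows [1->0,0->2] -> levels [9 9 8]
Step 3: flows [0=1,0->2] -> levels [8 9 9]
Step 4: flows [1->0,2->0] -> levels [10 8 8]
Step 5: flows [0->1,0->2] -> levels [8 9 9]
  -> period-2 cycle: step 5 state = step 3 state; never stabilizes
  -> state at step 30: (30-3) mod 2 = 1, same as step 4 -> [10 8 8]

Answer: 10 8 8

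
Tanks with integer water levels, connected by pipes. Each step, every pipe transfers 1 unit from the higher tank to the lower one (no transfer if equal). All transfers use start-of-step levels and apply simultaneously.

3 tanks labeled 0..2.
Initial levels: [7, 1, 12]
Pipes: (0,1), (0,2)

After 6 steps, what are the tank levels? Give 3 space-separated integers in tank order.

Step 1: flows [0->1,2->0] -> levels [7 2 11]
Step 2: flows [0->1,2->0] -> levels [7 3 10]
Step 3: flows [0->1,2->0] -> levels [7 4 9]
Step 4: flows [0->1,2->0] -> levels [7 5 8]
Step 5: flows [0->1,2->0] -> levels [7 6 7]
Step 6: flows [0->1,0=2] -> levels [6 7 7]

Answer: 6 7 7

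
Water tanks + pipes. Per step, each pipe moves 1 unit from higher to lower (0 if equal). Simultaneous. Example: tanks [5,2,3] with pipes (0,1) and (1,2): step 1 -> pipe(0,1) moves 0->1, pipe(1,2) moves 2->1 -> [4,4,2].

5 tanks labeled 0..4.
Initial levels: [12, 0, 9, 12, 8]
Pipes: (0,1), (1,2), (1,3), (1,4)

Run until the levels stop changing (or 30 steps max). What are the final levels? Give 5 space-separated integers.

Step 1: flows [0->1,2->1,3->1,4->1] -> levels [11 4 8 11 7]
Step 2: flows [0->1,2->1,3->1,4->1] -> levels [10 8 7 10 6]
Step 3: flows [0->1,1->2,3->1,1->4] -> levels [9 8 8 9 7]
Step 4: flows [0->1,1=2,3->1,1->4] -> levels [8 9 8 8 8]
Step 5: flows [1->0,1->2,1->3,1->4] -> levels [9 5 9 9 9]
Step 6: flows [0->1,2->1,3->1,4->1] -> levels [8 9 8 8 8]
  -> period-2 cycle: step 6 state = step 4 state; never stabilizes
  -> state at step 30: (30-4) mod 2 = 0, same as step 4 -> [8 9 8 8 8]

Answer: 8 9 8 8 8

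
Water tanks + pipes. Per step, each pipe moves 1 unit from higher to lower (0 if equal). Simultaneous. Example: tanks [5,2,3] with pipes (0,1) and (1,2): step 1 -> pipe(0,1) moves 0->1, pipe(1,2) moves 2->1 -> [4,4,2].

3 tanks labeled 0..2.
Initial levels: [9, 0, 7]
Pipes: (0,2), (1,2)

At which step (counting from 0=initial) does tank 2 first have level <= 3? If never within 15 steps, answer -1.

Step 1: flows [0->2,2->1] -> levels [8 1 7]
Step 2: flows [0->2,2->1] -> levels [7 2 7]
Step 3: flows [0=2,2->1] -> levels [7 3 6]
Step 4: flows [0->2,2->1] -> levels [6 4 6]
Step 5: flows [0=2,2->1] -> levels [6 5 5]
Step 6: flows [0->2,1=2] -> levels [5 5 6]
Step 7: flows [2->0,2->1] -> levels [6 6 4]
Step 8: flows [0->2,1->2] -> levels [5 5 6]
  -> period-2 cycle (repeats step 6); tank 2 never drops to <=3
Tank 2 never reaches <=3 within 15 steps

Answer: -1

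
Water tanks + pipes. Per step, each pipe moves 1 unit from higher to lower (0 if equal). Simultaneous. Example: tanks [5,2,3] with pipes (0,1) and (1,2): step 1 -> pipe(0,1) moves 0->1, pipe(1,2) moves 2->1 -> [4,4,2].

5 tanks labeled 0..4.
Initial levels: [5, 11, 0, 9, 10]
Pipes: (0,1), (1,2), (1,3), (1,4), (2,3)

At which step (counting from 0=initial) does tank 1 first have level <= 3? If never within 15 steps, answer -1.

Step 1: flows [1->0,1->2,1->3,1->4,3->2] -> levels [6 7 2 9 11]
Step 2: flows [1->0,1->2,3->1,4->1,3->2] -> levels [7 7 4 7 10]
Step 3: flows [0=1,1->2,1=3,4->1,3->2] -> levels [7 7 6 6 9]
Step 4: flows [0=1,1->2,1->3,4->1,2=3] -> levels [7 6 7 7 8]
Step 5: flows [0->1,2->1,3->1,4->1,2=3] -> levels [6 10 6 6 7]
Step 6: flows [1->0,1->2,1->3,1->4,2=3] -> levels [7 6 7 7 8]
  -> period-2 cycle (repeats step 4); tank 1 never drops to <=3
Tank 1 never reaches <=3 within 15 steps

Answer: -1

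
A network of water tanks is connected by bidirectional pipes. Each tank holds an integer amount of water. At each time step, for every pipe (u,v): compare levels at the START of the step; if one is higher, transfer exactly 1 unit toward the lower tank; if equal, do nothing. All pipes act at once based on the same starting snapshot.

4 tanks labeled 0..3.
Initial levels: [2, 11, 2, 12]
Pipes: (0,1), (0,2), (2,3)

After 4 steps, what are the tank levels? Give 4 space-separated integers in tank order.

Answer: 6 7 6 8

Derivation:
Step 1: flows [1->0,0=2,3->2] -> levels [3 10 3 11]
Step 2: flows [1->0,0=2,3->2] -> levels [4 9 4 10]
Step 3: flows [1->0,0=2,3->2] -> levels [5 8 5 9]
Step 4: flows [1->0,0=2,3->2] -> levels [6 7 6 8]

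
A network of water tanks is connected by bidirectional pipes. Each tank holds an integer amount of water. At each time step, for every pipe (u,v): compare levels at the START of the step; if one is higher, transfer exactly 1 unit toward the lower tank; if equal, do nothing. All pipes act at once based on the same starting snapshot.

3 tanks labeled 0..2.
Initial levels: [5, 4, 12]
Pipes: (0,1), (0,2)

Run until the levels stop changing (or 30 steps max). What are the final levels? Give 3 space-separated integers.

Step 1: flows [0->1,2->0] -> levels [5 5 11]
Step 2: flows [0=1,2->0] -> levels [6 5 10]
Step 3: flows [0->1,2->0] -> levels [6 6 9]
Step 4: flows [0=1,2->0] -> levels [7 6 8]
Step 5: flows [0->1,2->0] -> levels [7 7 7]
Step 6: flows [0=1,0=2] -> levels [7 7 7]
  -> stable (no change)

Answer: 7 7 7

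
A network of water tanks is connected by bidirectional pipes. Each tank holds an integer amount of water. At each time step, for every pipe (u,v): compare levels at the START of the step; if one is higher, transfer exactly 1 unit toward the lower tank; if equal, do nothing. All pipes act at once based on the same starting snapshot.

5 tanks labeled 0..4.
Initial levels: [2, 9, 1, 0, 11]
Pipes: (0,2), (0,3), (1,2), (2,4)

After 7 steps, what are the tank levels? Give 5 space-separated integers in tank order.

Answer: 4 5 6 3 5

Derivation:
Step 1: flows [0->2,0->3,1->2,4->2] -> levels [0 8 4 1 10]
Step 2: flows [2->0,3->0,1->2,4->2] -> levels [2 7 5 0 9]
Step 3: flows [2->0,0->3,1->2,4->2] -> levels [2 6 6 1 8]
Step 4: flows [2->0,0->3,1=2,4->2] -> levels [2 6 6 2 7]
Step 5: flows [2->0,0=3,1=2,4->2] -> levels [3 6 6 2 6]
Step 6: flows [2->0,0->3,1=2,2=4] -> levels [3 6 5 3 6]
Step 7: flows [2->0,0=3,1->2,4->2] -> levels [4 5 6 3 5]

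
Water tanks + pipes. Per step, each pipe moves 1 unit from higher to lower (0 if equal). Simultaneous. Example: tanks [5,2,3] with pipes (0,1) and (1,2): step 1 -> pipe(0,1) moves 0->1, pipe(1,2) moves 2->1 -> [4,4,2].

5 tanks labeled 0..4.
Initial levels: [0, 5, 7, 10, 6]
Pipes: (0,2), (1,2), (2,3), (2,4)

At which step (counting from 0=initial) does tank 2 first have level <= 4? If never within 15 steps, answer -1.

Step 1: flows [2->0,2->1,3->2,2->4] -> levels [1 6 5 9 7]
Step 2: flows [2->0,1->2,3->2,4->2] -> levels [2 5 7 8 6]
Step 3: flows [2->0,2->1,3->2,2->4] -> levels [3 6 5 7 7]
Step 4: flows [2->0,1->2,3->2,4->2] -> levels [4 5 7 6 6]
Step 5: flows [2->0,2->1,2->3,2->4] -> levels [5 6 3 7 7]
Tank 2 first reaches <=4 at step 5

Answer: 5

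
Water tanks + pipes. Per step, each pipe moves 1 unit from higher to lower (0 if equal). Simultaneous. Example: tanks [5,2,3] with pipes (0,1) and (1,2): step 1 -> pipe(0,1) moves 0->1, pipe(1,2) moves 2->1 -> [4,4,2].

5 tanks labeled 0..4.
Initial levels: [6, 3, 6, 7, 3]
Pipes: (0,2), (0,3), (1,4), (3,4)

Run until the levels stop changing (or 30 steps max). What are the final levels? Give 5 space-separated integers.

Answer: 5 5 6 6 3

Derivation:
Step 1: flows [0=2,3->0,1=4,3->4] -> levels [7 3 6 5 4]
Step 2: flows [0->2,0->3,4->1,3->4] -> levels [5 4 7 5 4]
Step 3: flows [2->0,0=3,1=4,3->4] -> levels [6 4 6 4 5]
Step 4: flows [0=2,0->3,4->1,4->3] -> levels [5 5 6 6 3]
Step 5: flows [2->0,3->0,1->4,3->4] -> levels [7 4 5 4 5]
Step 6: flows [0->2,0->3,4->1,4->3] -> levels [5 5 6 6 3]
  -> period-2 cycle: step 6 state = step 4 state; never stabilizes
  -> state at step 30: (30-4) mod 2 = 0, same as step 4 -> [5 5 6 6 3]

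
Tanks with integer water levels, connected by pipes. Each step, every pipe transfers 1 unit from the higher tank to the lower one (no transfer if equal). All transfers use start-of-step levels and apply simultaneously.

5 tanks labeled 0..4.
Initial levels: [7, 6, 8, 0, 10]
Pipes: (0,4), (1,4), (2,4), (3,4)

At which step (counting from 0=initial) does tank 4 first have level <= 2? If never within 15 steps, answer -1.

Answer: -1

Derivation:
Step 1: flows [4->0,4->1,4->2,4->3] -> levels [8 7 9 1 6]
Step 2: flows [0->4,1->4,2->4,4->3] -> levels [7 6 8 2 8]
Step 3: flows [4->0,4->1,2=4,4->3] -> levels [8 7 8 3 5]
Step 4: flows [0->4,1->4,2->4,4->3] -> levels [7 6 7 4 7]
Step 5: flows [0=4,4->1,2=4,4->3] -> levels [7 7 7 5 5]
Step 6: flows [0->4,1->4,2->4,3=4] -> levels [6 6 6 5 8]
Step 7: flows [4->0,4->1,4->2,4->3] -> levels [7 7 7 6 4]
Step 8: flows [0->4,1->4,2->4,3->4] -> levels [6 6 6 5 8]
  -> period-2 cycle (repeats step 6); tank 4 never drops to <=2
Tank 4 never reaches <=2 within 15 steps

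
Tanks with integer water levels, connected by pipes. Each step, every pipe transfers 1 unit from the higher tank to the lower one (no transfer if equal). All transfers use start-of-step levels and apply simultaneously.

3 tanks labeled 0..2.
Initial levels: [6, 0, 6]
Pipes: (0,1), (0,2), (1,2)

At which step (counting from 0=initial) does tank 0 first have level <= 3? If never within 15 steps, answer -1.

Answer: -1

Derivation:
Step 1: flows [0->1,0=2,2->1] -> levels [5 2 5]
Step 2: flows [0->1,0=2,2->1] -> levels [4 4 4]
Step 3: flows [0=1,0=2,1=2] -> levels [4 4 4]
  -> stable; tank 0 stays at 4 > 3
Tank 0 never reaches <=3 within 15 steps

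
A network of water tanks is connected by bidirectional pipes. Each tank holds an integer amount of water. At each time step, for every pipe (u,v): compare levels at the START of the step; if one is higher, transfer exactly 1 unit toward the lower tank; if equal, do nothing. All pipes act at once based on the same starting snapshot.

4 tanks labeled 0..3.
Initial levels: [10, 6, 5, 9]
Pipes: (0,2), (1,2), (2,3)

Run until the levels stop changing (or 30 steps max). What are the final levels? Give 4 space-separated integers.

Step 1: flows [0->2,1->2,3->2] -> levels [9 5 8 8]
Step 2: flows [0->2,2->1,2=3] -> levels [8 6 8 8]
Step 3: flows [0=2,2->1,2=3] -> levels [8 7 7 8]
Step 4: flows [0->2,1=2,3->2] -> levels [7 7 9 7]
Step 5: flows [2->0,2->1,2->3] -> levels [8 8 6 8]
Step 6: flows [0->2,1->2,3->2] -> levels [7 7 9 7]
  -> period-2 cycle: step 6 state = step 4 state; never stabilizes
  -> state at step 30: (30-4) mod 2 = 0, same as step 4 -> [7 7 9 7]

Answer: 7 7 9 7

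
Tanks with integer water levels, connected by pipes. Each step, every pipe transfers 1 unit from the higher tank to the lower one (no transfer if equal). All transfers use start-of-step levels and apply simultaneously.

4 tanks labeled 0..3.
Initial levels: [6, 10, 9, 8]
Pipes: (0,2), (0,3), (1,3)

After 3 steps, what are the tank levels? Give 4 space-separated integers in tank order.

Answer: 9 9 8 7

Derivation:
Step 1: flows [2->0,3->0,1->3] -> levels [8 9 8 8]
Step 2: flows [0=2,0=3,1->3] -> levels [8 8 8 9]
Step 3: flows [0=2,3->0,3->1] -> levels [9 9 8 7]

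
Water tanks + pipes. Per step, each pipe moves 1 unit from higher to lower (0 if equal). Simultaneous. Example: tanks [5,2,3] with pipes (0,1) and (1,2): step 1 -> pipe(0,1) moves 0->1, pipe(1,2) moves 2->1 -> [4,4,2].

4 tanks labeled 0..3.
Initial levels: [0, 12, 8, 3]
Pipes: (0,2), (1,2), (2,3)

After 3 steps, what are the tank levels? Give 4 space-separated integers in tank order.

Answer: 3 9 5 6

Derivation:
Step 1: flows [2->0,1->2,2->3] -> levels [1 11 7 4]
Step 2: flows [2->0,1->2,2->3] -> levels [2 10 6 5]
Step 3: flows [2->0,1->2,2->3] -> levels [3 9 5 6]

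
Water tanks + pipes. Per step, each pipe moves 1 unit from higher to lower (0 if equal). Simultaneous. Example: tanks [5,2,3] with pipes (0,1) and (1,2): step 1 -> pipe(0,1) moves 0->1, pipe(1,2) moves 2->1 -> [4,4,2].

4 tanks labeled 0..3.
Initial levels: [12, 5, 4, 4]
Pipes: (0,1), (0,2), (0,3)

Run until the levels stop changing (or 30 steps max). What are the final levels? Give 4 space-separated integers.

Answer: 4 7 7 7

Derivation:
Step 1: flows [0->1,0->2,0->3] -> levels [9 6 5 5]
Step 2: flows [0->1,0->2,0->3] -> levels [6 7 6 6]
Step 3: flows [1->0,0=2,0=3] -> levels [7 6 6 6]
Step 4: flows [0->1,0->2,0->3] -> levels [4 7 7 7]
Step 5: flows [1->0,2->0,3->0] -> levels [7 6 6 6]
  -> period-2 cycle: step 5 state = step 3 state; never stabilizes
  -> state at step 30: (30-3) mod 2 = 1, same as step 4 -> [4 7 7 7]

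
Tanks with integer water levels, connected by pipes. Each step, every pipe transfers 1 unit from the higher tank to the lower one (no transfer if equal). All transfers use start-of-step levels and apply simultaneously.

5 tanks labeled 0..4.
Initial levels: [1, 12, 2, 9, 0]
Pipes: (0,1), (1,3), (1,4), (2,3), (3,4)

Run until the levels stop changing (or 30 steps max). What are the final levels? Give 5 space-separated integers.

Step 1: flows [1->0,1->3,1->4,3->2,3->4] -> levels [2 9 3 8 2]
Step 2: flows [1->0,1->3,1->4,3->2,3->4] -> levels [3 6 4 7 4]
Step 3: flows [1->0,3->1,1->4,3->2,3->4] -> levels [4 5 5 4 6]
Step 4: flows [1->0,1->3,4->1,2->3,4->3] -> levels [5 4 4 7 4]
Step 5: flows [0->1,3->1,1=4,3->2,3->4] -> levels [4 6 5 4 5]
Step 6: flows [1->0,1->3,1->4,2->3,4->3] -> levels [5 3 4 7 5]
Step 7: flows [0->1,3->1,4->1,3->2,3->4] -> levels [4 6 5 4 5]
  -> period-2 cycle: step 7 state = step 5 state; never stabilizes
  -> state at step 30: (30-5) mod 2 = 1, same as step 6 -> [5 3 4 7 5]

Answer: 5 3 4 7 5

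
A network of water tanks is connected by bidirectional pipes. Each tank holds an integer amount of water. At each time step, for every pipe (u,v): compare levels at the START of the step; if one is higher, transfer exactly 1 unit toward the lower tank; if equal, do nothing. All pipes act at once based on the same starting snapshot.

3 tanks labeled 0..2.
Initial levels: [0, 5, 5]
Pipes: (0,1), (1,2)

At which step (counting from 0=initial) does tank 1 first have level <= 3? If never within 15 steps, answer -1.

Step 1: flows [1->0,1=2] -> levels [1 4 5]
Step 2: flows [1->0,2->1] -> levels [2 4 4]
Step 3: flows [1->0,1=2] -> levels [3 3 4]
Tank 1 first reaches <=3 at step 3

Answer: 3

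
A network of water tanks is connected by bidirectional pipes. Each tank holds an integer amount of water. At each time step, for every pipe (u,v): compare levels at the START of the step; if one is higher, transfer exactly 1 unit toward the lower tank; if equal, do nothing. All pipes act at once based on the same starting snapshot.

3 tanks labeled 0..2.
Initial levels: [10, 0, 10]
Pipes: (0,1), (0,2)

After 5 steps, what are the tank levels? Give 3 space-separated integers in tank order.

Step 1: flows [0->1,0=2] -> levels [9 1 10]
Step 2: flows [0->1,2->0] -> levels [9 2 9]
Step 3: flows [0->1,0=2] -> levels [8 3 9]
Step 4: flows [0->1,2->0] -> levels [8 4 8]
Step 5: flows [0->1,0=2] -> levels [7 5 8]

Answer: 7 5 8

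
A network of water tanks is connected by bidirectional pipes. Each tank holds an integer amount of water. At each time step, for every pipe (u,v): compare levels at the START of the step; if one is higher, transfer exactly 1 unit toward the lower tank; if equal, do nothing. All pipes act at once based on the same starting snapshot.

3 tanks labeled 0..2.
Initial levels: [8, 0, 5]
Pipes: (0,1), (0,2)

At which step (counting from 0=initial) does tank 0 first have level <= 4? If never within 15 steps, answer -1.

Step 1: flows [0->1,0->2] -> levels [6 1 6]
Step 2: flows [0->1,0=2] -> levels [5 2 6]
Step 3: flows [0->1,2->0] -> levels [5 3 5]
Step 4: flows [0->1,0=2] -> levels [4 4 5]
Tank 0 first reaches <=4 at step 4

Answer: 4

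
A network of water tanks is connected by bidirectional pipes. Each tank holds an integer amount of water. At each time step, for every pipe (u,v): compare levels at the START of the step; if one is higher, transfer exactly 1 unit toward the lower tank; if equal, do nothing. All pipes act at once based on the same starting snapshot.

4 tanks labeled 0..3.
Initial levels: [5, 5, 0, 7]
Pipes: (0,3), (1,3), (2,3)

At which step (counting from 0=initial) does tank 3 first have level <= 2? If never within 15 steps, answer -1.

Step 1: flows [3->0,3->1,3->2] -> levels [6 6 1 4]
Step 2: flows [0->3,1->3,3->2] -> levels [5 5 2 5]
Step 3: flows [0=3,1=3,3->2] -> levels [5 5 3 4]
Step 4: flows [0->3,1->3,3->2] -> levels [4 4 4 5]
Step 5: flows [3->0,3->1,3->2] -> levels [5 5 5 2]
Tank 3 first reaches <=2 at step 5

Answer: 5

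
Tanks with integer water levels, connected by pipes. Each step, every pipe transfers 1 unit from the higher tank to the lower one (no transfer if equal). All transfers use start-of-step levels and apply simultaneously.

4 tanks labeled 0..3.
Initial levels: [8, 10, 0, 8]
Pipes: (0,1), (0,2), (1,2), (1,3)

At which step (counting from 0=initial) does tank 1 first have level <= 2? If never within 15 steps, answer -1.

Step 1: flows [1->0,0->2,1->2,1->3] -> levels [8 7 2 9]
Step 2: flows [0->1,0->2,1->2,3->1] -> levels [6 8 4 8]
Step 3: flows [1->0,0->2,1->2,1=3] -> levels [6 6 6 8]
Step 4: flows [0=1,0=2,1=2,3->1] -> levels [6 7 6 7]
Step 5: flows [1->0,0=2,1->2,1=3] -> levels [7 5 7 7]
Step 6: flows [0->1,0=2,2->1,3->1] -> levels [6 8 6 6]
Step 7: flows [1->0,0=2,1->2,1->3] -> levels [7 5 7 7]
  -> period-2 cycle (repeats step 5); tank 1 never drops to <=2
Tank 1 never reaches <=2 within 15 steps

Answer: -1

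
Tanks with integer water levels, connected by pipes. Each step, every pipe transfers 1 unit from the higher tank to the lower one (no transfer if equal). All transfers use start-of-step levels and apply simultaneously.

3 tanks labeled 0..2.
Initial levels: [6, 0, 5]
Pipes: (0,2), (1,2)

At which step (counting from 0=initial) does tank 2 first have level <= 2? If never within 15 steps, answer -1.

Answer: -1

Derivation:
Step 1: flows [0->2,2->1] -> levels [5 1 5]
Step 2: flows [0=2,2->1] -> levels [5 2 4]
Step 3: flows [0->2,2->1] -> levels [4 3 4]
Step 4: flows [0=2,2->1] -> levels [4 4 3]
Step 5: flows [0->2,1->2] -> levels [3 3 5]
Step 6: flows [2->0,2->1] -> levels [4 4 3]
  -> period-2 cycle (repeats step 4); tank 2 never drops to <=2
Tank 2 never reaches <=2 within 15 steps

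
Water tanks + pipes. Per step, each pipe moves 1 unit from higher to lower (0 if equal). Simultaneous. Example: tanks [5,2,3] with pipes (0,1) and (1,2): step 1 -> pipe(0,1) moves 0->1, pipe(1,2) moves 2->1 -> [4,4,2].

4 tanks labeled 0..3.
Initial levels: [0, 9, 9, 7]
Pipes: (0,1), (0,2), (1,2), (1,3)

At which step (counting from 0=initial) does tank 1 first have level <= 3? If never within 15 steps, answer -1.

Answer: -1

Derivation:
Step 1: flows [1->0,2->0,1=2,1->3] -> levels [2 7 8 8]
Step 2: flows [1->0,2->0,2->1,3->1] -> levels [4 8 6 7]
Step 3: flows [1->0,2->0,1->2,1->3] -> levels [6 5 6 8]
Step 4: flows [0->1,0=2,2->1,3->1] -> levels [5 8 5 7]
Step 5: flows [1->0,0=2,1->2,1->3] -> levels [6 5 6 8]
  -> period-2 cycle (repeats step 3); tank 1 never drops to <=3
Tank 1 never reaches <=3 within 15 steps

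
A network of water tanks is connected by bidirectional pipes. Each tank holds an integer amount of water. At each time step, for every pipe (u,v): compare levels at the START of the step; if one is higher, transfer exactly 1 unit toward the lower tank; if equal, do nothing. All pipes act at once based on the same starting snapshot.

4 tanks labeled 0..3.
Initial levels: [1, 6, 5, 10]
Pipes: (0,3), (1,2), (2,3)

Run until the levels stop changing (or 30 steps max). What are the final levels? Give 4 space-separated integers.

Step 1: flows [3->0,1->2,3->2] -> levels [2 5 7 8]
Step 2: flows [3->0,2->1,3->2] -> levels [3 6 7 6]
Step 3: flows [3->0,2->1,2->3] -> levels [4 7 5 6]
Step 4: flows [3->0,1->2,3->2] -> levels [5 6 7 4]
Step 5: flows [0->3,2->1,2->3] -> levels [4 7 5 6]
  -> period-2 cycle: step 5 state = step 3 state; never stabilizes
  -> state at step 30: (30-3) mod 2 = 1, same as step 4 -> [5 6 7 4]

Answer: 5 6 7 4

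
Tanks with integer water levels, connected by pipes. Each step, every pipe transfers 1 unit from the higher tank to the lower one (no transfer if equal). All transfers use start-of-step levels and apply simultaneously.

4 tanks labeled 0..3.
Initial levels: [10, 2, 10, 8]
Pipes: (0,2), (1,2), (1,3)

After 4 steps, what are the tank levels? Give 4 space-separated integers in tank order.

Answer: 8 7 8 7

Derivation:
Step 1: flows [0=2,2->1,3->1] -> levels [10 4 9 7]
Step 2: flows [0->2,2->1,3->1] -> levels [9 6 9 6]
Step 3: flows [0=2,2->1,1=3] -> levels [9 7 8 6]
Step 4: flows [0->2,2->1,1->3] -> levels [8 7 8 7]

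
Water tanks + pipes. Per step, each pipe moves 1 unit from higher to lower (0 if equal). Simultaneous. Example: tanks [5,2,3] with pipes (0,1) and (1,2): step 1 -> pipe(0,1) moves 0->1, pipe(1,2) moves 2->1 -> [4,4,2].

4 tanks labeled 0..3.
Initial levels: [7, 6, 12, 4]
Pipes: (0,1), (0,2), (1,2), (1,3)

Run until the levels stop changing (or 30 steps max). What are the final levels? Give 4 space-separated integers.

Answer: 8 5 8 8

Derivation:
Step 1: flows [0->1,2->0,2->1,1->3] -> levels [7 7 10 5]
Step 2: flows [0=1,2->0,2->1,1->3] -> levels [8 7 8 6]
Step 3: flows [0->1,0=2,2->1,1->3] -> levels [7 8 7 7]
Step 4: flows [1->0,0=2,1->2,1->3] -> levels [8 5 8 8]
Step 5: flows [0->1,0=2,2->1,3->1] -> levels [7 8 7 7]
  -> period-2 cycle: step 5 state = step 3 state; never stabilizes
  -> state at step 30: (30-3) mod 2 = 1, same as step 4 -> [8 5 8 8]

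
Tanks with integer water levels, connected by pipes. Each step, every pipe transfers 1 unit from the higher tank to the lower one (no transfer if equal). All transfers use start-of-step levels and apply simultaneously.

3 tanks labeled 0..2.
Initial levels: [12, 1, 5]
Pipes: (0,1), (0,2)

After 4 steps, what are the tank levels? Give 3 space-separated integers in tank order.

Answer: 6 5 7

Derivation:
Step 1: flows [0->1,0->2] -> levels [10 2 6]
Step 2: flows [0->1,0->2] -> levels [8 3 7]
Step 3: flows [0->1,0->2] -> levels [6 4 8]
Step 4: flows [0->1,2->0] -> levels [6 5 7]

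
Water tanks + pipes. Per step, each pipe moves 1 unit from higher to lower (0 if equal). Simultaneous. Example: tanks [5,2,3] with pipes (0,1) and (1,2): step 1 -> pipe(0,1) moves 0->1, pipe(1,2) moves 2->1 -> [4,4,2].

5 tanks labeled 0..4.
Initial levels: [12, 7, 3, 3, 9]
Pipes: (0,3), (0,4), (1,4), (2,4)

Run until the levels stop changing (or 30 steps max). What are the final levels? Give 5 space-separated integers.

Answer: 6 6 6 7 9

Derivation:
Step 1: flows [0->3,0->4,4->1,4->2] -> levels [10 8 4 4 8]
Step 2: flows [0->3,0->4,1=4,4->2] -> levels [8 8 5 5 8]
Step 3: flows [0->3,0=4,1=4,4->2] -> levels [7 8 6 6 7]
Step 4: flows [0->3,0=4,1->4,4->2] -> levels [6 7 7 7 7]
Step 5: flows [3->0,4->0,1=4,2=4] -> levels [8 7 7 6 6]
Step 6: flows [0->3,0->4,1->4,2->4] -> levels [6 6 6 7 9]
Step 7: flows [3->0,4->0,4->1,4->2] -> levels [8 7 7 6 6]
  -> period-2 cycle: step 7 state = step 5 state; never stabilizes
  -> state at step 30: (30-5) mod 2 = 1, same as step 6 -> [6 6 6 7 9]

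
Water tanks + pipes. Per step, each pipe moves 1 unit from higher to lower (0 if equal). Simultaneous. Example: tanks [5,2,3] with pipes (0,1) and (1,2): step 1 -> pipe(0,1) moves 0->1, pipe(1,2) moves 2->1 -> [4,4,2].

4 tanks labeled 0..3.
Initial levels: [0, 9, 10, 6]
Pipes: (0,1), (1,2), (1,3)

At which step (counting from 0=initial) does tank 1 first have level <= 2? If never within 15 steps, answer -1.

Step 1: flows [1->0,2->1,1->3] -> levels [1 8 9 7]
Step 2: flows [1->0,2->1,1->3] -> levels [2 7 8 8]
Step 3: flows [1->0,2->1,3->1] -> levels [3 8 7 7]
Step 4: flows [1->0,1->2,1->3] -> levels [4 5 8 8]
Step 5: flows [1->0,2->1,3->1] -> levels [5 6 7 7]
Step 6: flows [1->0,2->1,3->1] -> levels [6 7 6 6]
Step 7: flows [1->0,1->2,1->3] -> levels [7 4 7 7]
Step 8: flows [0->1,2->1,3->1] -> levels [6 7 6 6]
  -> period-2 cycle (repeats step 6); tank 1 never drops to <=2
Tank 1 never reaches <=2 within 15 steps

Answer: -1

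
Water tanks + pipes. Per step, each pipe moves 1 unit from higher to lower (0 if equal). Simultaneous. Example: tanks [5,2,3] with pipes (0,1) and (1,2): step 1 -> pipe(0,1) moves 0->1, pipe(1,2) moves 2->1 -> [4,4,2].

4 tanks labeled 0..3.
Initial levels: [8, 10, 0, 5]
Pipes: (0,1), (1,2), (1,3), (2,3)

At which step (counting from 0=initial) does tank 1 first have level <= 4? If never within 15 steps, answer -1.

Answer: 5

Derivation:
Step 1: flows [1->0,1->2,1->3,3->2] -> levels [9 7 2 5]
Step 2: flows [0->1,1->2,1->3,3->2] -> levels [8 6 4 5]
Step 3: flows [0->1,1->2,1->3,3->2] -> levels [7 5 6 5]
Step 4: flows [0->1,2->1,1=3,2->3] -> levels [6 7 4 6]
Step 5: flows [1->0,1->2,1->3,3->2] -> levels [7 4 6 6]
Tank 1 first reaches <=4 at step 5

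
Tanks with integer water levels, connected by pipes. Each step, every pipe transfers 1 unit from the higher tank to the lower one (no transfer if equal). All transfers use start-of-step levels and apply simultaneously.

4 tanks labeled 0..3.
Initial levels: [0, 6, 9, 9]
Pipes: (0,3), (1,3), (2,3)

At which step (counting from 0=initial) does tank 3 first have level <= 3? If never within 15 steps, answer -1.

Step 1: flows [3->0,3->1,2=3] -> levels [1 7 9 7]
Step 2: flows [3->0,1=3,2->3] -> levels [2 7 8 7]
Step 3: flows [3->0,1=3,2->3] -> levels [3 7 7 7]
Step 4: flows [3->0,1=3,2=3] -> levels [4 7 7 6]
Step 5: flows [3->0,1->3,2->3] -> levels [5 6 6 7]
Step 6: flows [3->0,3->1,3->2] -> levels [6 7 7 4]
Step 7: flows [0->3,1->3,2->3] -> levels [5 6 6 7]
  -> period-2 cycle (repeats step 5); tank 3 never drops to <=3
Tank 3 never reaches <=3 within 15 steps

Answer: -1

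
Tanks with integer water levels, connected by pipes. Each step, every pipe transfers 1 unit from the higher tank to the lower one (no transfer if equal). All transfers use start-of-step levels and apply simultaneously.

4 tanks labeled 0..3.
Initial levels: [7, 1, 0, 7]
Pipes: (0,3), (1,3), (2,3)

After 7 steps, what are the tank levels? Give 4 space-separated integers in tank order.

Answer: 5 4 4 2

Derivation:
Step 1: flows [0=3,3->1,3->2] -> levels [7 2 1 5]
Step 2: flows [0->3,3->1,3->2] -> levels [6 3 2 4]
Step 3: flows [0->3,3->1,3->2] -> levels [5 4 3 3]
Step 4: flows [0->3,1->3,2=3] -> levels [4 3 3 5]
Step 5: flows [3->0,3->1,3->2] -> levels [5 4 4 2]
Step 6: flows [0->3,1->3,2->3] -> levels [4 3 3 5]
  -> period-2 cycle: step 6 state = step 4 state
  -> state at step 7: (7-4) mod 2 = 1, same as step 5 -> [5 4 4 2]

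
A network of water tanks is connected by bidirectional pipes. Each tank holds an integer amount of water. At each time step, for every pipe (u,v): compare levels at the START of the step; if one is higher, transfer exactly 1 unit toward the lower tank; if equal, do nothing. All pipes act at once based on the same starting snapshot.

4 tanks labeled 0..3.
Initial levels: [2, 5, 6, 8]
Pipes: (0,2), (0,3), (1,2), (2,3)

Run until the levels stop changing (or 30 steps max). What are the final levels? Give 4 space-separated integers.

Step 1: flows [2->0,3->0,2->1,3->2] -> levels [4 6 5 6]
Step 2: flows [2->0,3->0,1->2,3->2] -> levels [6 5 6 4]
Step 3: flows [0=2,0->3,2->1,2->3] -> levels [5 6 4 6]
Step 4: flows [0->2,3->0,1->2,3->2] -> levels [5 5 7 4]
Step 5: flows [2->0,0->3,2->1,2->3] -> levels [5 6 4 6]
  -> period-2 cycle: step 5 state = step 3 state; never stabilizes
  -> state at step 30: (30-3) mod 2 = 1, same as step 4 -> [5 5 7 4]

Answer: 5 5 7 4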